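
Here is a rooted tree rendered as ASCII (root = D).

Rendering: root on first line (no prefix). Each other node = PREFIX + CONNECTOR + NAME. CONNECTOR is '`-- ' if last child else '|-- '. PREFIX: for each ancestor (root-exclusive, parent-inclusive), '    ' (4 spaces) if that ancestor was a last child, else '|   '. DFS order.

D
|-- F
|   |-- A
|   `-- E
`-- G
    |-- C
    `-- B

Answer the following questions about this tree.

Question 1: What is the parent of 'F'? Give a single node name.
Answer: D

Derivation:
Scan adjacency: F appears as child of D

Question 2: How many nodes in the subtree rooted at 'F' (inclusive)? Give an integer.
Answer: 3

Derivation:
Subtree rooted at F contains: A, E, F
Count = 3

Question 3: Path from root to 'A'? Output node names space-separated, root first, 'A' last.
Answer: D F A

Derivation:
Walk down from root: D -> F -> A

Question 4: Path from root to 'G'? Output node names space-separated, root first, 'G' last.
Answer: D G

Derivation:
Walk down from root: D -> G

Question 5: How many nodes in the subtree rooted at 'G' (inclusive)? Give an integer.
Subtree rooted at G contains: B, C, G
Count = 3

Answer: 3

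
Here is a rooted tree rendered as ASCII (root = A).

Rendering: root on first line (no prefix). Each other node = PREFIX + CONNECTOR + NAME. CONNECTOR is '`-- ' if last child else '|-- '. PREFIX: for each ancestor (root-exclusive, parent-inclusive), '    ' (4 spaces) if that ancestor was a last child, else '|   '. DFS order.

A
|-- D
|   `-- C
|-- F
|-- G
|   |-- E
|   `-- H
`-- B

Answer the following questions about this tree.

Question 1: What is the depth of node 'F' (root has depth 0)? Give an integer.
Path from root to F: A -> F
Depth = number of edges = 1

Answer: 1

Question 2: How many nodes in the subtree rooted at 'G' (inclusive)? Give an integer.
Answer: 3

Derivation:
Subtree rooted at G contains: E, G, H
Count = 3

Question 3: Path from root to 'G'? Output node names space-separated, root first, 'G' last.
Answer: A G

Derivation:
Walk down from root: A -> G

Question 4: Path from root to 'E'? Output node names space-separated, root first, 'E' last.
Answer: A G E

Derivation:
Walk down from root: A -> G -> E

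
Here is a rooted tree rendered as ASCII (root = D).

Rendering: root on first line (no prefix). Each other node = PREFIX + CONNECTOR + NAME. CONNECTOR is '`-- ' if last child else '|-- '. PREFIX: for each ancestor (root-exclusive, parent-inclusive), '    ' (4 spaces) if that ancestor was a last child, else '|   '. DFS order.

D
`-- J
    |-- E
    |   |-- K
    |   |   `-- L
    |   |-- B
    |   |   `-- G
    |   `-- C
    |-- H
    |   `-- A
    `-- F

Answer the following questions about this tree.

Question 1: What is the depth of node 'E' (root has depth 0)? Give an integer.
Path from root to E: D -> J -> E
Depth = number of edges = 2

Answer: 2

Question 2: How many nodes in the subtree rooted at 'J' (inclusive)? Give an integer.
Subtree rooted at J contains: A, B, C, E, F, G, H, J, K, L
Count = 10

Answer: 10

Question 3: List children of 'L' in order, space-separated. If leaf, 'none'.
Answer: none

Derivation:
Node L's children (from adjacency): (leaf)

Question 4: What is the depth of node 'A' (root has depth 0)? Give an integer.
Answer: 3

Derivation:
Path from root to A: D -> J -> H -> A
Depth = number of edges = 3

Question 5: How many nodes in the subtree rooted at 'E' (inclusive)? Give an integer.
Answer: 6

Derivation:
Subtree rooted at E contains: B, C, E, G, K, L
Count = 6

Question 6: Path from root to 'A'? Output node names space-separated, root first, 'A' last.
Walk down from root: D -> J -> H -> A

Answer: D J H A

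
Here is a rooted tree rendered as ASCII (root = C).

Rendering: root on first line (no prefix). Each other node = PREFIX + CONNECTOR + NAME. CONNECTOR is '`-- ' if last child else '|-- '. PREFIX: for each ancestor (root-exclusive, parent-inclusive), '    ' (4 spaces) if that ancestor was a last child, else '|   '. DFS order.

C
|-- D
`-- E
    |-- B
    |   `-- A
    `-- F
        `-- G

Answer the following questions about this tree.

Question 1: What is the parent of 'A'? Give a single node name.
Answer: B

Derivation:
Scan adjacency: A appears as child of B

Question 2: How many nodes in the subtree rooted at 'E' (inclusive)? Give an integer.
Subtree rooted at E contains: A, B, E, F, G
Count = 5

Answer: 5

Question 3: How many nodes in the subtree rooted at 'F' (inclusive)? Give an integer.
Subtree rooted at F contains: F, G
Count = 2

Answer: 2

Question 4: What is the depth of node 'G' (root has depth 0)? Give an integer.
Answer: 3

Derivation:
Path from root to G: C -> E -> F -> G
Depth = number of edges = 3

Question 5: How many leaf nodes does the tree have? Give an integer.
Answer: 3

Derivation:
Leaves (nodes with no children): A, D, G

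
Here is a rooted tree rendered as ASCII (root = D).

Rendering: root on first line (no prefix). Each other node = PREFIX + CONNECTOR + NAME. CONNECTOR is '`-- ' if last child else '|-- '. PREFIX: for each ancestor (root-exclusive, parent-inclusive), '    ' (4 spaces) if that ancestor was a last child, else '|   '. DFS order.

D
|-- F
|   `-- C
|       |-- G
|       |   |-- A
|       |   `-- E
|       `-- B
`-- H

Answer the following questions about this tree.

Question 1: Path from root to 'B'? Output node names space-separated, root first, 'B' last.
Walk down from root: D -> F -> C -> B

Answer: D F C B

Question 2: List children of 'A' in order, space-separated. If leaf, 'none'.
Answer: none

Derivation:
Node A's children (from adjacency): (leaf)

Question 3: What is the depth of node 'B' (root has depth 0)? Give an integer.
Answer: 3

Derivation:
Path from root to B: D -> F -> C -> B
Depth = number of edges = 3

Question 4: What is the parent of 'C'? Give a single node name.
Answer: F

Derivation:
Scan adjacency: C appears as child of F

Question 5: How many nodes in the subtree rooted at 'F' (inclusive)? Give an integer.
Answer: 6

Derivation:
Subtree rooted at F contains: A, B, C, E, F, G
Count = 6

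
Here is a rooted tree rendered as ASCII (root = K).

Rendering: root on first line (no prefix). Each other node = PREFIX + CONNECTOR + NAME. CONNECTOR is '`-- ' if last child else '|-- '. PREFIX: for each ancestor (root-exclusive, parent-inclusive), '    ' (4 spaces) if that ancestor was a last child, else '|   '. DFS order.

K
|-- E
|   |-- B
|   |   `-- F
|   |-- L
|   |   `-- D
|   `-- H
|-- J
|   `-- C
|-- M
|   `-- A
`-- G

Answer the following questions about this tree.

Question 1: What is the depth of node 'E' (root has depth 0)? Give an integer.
Path from root to E: K -> E
Depth = number of edges = 1

Answer: 1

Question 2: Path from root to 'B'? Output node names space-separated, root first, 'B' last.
Walk down from root: K -> E -> B

Answer: K E B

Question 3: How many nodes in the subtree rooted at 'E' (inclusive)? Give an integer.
Answer: 6

Derivation:
Subtree rooted at E contains: B, D, E, F, H, L
Count = 6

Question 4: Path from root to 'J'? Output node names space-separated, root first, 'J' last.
Answer: K J

Derivation:
Walk down from root: K -> J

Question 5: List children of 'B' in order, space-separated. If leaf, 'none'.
Answer: F

Derivation:
Node B's children (from adjacency): F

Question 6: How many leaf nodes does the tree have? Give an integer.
Answer: 6

Derivation:
Leaves (nodes with no children): A, C, D, F, G, H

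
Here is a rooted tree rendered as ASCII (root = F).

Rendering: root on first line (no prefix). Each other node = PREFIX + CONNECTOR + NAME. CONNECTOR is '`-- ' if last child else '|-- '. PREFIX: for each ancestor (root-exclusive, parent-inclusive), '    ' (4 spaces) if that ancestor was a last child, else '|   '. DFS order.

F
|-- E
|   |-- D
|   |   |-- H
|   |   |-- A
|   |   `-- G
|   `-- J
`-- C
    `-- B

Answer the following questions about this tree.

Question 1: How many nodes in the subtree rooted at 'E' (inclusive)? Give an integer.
Subtree rooted at E contains: A, D, E, G, H, J
Count = 6

Answer: 6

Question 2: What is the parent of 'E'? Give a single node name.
Scan adjacency: E appears as child of F

Answer: F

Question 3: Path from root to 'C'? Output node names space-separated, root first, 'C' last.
Walk down from root: F -> C

Answer: F C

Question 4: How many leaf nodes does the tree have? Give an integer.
Answer: 5

Derivation:
Leaves (nodes with no children): A, B, G, H, J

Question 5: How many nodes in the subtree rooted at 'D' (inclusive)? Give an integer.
Answer: 4

Derivation:
Subtree rooted at D contains: A, D, G, H
Count = 4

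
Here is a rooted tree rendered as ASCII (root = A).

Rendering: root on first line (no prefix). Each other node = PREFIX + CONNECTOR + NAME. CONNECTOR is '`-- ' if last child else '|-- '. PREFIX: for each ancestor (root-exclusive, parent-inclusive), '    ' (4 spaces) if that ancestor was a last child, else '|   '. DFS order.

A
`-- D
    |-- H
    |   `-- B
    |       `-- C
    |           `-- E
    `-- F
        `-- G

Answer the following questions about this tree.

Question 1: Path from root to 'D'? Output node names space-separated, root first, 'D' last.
Walk down from root: A -> D

Answer: A D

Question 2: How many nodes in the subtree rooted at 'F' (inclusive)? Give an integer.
Answer: 2

Derivation:
Subtree rooted at F contains: F, G
Count = 2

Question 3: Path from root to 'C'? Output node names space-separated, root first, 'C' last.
Walk down from root: A -> D -> H -> B -> C

Answer: A D H B C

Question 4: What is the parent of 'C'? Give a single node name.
Answer: B

Derivation:
Scan adjacency: C appears as child of B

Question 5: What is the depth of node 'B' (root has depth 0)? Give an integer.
Answer: 3

Derivation:
Path from root to B: A -> D -> H -> B
Depth = number of edges = 3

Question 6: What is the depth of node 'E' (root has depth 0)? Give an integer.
Answer: 5

Derivation:
Path from root to E: A -> D -> H -> B -> C -> E
Depth = number of edges = 5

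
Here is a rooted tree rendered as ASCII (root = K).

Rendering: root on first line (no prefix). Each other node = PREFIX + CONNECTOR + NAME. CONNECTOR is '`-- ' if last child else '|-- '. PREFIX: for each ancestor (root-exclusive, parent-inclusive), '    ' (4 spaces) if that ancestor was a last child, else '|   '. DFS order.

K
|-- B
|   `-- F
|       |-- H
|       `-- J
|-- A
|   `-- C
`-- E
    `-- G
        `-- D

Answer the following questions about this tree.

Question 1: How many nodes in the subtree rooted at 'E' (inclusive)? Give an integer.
Subtree rooted at E contains: D, E, G
Count = 3

Answer: 3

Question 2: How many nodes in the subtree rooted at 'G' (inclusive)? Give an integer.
Answer: 2

Derivation:
Subtree rooted at G contains: D, G
Count = 2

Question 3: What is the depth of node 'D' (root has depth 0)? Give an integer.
Answer: 3

Derivation:
Path from root to D: K -> E -> G -> D
Depth = number of edges = 3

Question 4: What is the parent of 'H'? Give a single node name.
Answer: F

Derivation:
Scan adjacency: H appears as child of F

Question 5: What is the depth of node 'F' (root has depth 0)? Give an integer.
Answer: 2

Derivation:
Path from root to F: K -> B -> F
Depth = number of edges = 2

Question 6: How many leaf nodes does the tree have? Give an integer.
Leaves (nodes with no children): C, D, H, J

Answer: 4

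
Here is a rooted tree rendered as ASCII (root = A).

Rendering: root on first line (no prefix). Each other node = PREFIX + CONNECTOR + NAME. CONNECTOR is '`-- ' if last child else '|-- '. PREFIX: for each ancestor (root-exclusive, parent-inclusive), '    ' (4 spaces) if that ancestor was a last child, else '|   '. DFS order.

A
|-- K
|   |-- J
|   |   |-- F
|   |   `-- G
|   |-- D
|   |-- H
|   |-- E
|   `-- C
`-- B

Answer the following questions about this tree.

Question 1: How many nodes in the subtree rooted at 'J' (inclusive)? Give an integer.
Answer: 3

Derivation:
Subtree rooted at J contains: F, G, J
Count = 3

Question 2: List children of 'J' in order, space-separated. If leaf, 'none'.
Answer: F G

Derivation:
Node J's children (from adjacency): F, G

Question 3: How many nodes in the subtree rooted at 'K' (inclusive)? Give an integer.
Subtree rooted at K contains: C, D, E, F, G, H, J, K
Count = 8

Answer: 8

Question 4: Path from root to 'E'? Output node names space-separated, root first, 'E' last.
Answer: A K E

Derivation:
Walk down from root: A -> K -> E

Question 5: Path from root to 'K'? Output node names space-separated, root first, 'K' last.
Walk down from root: A -> K

Answer: A K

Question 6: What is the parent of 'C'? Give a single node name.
Scan adjacency: C appears as child of K

Answer: K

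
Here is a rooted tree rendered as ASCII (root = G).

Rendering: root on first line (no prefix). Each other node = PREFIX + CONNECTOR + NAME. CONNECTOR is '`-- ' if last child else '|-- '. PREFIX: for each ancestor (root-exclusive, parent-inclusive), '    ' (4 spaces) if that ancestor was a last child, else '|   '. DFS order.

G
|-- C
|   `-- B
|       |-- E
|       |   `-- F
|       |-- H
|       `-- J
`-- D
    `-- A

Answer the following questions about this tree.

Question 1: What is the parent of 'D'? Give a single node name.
Scan adjacency: D appears as child of G

Answer: G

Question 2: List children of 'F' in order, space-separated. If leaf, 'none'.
Answer: none

Derivation:
Node F's children (from adjacency): (leaf)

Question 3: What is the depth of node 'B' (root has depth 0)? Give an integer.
Answer: 2

Derivation:
Path from root to B: G -> C -> B
Depth = number of edges = 2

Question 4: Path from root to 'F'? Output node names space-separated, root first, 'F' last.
Answer: G C B E F

Derivation:
Walk down from root: G -> C -> B -> E -> F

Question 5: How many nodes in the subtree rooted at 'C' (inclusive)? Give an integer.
Answer: 6

Derivation:
Subtree rooted at C contains: B, C, E, F, H, J
Count = 6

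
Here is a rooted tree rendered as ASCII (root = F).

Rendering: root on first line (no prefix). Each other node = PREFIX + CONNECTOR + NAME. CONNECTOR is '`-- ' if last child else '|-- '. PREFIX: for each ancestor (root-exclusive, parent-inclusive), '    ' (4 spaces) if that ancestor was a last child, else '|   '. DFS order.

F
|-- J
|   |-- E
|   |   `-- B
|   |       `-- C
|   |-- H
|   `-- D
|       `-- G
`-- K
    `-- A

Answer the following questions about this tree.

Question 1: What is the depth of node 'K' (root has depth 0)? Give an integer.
Path from root to K: F -> K
Depth = number of edges = 1

Answer: 1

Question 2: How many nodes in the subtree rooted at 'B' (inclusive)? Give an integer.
Subtree rooted at B contains: B, C
Count = 2

Answer: 2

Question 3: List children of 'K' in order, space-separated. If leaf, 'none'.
Answer: A

Derivation:
Node K's children (from adjacency): A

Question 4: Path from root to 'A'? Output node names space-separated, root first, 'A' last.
Answer: F K A

Derivation:
Walk down from root: F -> K -> A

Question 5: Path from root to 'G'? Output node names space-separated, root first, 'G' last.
Walk down from root: F -> J -> D -> G

Answer: F J D G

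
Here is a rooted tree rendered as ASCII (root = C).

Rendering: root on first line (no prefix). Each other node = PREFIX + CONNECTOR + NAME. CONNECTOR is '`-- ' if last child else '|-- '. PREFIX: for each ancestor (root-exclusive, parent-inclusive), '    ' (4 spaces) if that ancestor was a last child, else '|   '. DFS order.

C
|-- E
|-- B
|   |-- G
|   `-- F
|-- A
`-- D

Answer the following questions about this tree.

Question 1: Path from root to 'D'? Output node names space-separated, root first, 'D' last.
Walk down from root: C -> D

Answer: C D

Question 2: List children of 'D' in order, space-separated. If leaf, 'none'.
Answer: none

Derivation:
Node D's children (from adjacency): (leaf)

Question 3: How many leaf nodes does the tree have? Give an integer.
Answer: 5

Derivation:
Leaves (nodes with no children): A, D, E, F, G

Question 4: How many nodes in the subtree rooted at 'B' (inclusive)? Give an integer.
Subtree rooted at B contains: B, F, G
Count = 3

Answer: 3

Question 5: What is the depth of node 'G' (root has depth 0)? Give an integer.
Answer: 2

Derivation:
Path from root to G: C -> B -> G
Depth = number of edges = 2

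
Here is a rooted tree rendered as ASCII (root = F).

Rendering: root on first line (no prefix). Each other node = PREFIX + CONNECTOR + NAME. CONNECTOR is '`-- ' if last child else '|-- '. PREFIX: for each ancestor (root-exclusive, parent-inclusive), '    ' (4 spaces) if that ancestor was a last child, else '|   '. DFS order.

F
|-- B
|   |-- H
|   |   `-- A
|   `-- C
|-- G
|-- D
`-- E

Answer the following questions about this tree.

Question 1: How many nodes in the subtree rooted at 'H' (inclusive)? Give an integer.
Answer: 2

Derivation:
Subtree rooted at H contains: A, H
Count = 2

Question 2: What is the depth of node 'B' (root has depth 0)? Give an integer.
Path from root to B: F -> B
Depth = number of edges = 1

Answer: 1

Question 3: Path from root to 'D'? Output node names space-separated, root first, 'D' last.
Walk down from root: F -> D

Answer: F D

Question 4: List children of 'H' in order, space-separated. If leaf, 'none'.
Answer: A

Derivation:
Node H's children (from adjacency): A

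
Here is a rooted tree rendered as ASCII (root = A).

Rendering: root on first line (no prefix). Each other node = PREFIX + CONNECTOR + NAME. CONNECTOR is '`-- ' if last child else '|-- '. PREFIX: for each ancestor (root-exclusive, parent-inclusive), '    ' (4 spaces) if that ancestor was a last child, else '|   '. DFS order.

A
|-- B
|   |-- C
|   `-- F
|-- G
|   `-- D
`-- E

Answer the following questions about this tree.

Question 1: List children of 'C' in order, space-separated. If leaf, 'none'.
Node C's children (from adjacency): (leaf)

Answer: none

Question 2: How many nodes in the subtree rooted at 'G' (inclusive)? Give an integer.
Subtree rooted at G contains: D, G
Count = 2

Answer: 2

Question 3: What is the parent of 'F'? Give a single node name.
Answer: B

Derivation:
Scan adjacency: F appears as child of B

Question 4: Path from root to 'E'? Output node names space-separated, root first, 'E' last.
Answer: A E

Derivation:
Walk down from root: A -> E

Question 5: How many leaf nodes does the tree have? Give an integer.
Leaves (nodes with no children): C, D, E, F

Answer: 4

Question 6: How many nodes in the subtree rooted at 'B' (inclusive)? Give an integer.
Subtree rooted at B contains: B, C, F
Count = 3

Answer: 3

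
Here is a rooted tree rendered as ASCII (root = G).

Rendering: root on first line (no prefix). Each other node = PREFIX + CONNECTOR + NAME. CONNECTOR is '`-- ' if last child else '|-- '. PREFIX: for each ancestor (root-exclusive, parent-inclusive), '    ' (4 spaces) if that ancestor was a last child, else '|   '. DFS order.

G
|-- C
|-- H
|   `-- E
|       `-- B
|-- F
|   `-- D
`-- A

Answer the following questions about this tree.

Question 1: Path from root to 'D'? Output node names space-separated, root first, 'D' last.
Walk down from root: G -> F -> D

Answer: G F D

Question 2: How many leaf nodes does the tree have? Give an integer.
Answer: 4

Derivation:
Leaves (nodes with no children): A, B, C, D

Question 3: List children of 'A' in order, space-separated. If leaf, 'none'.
Node A's children (from adjacency): (leaf)

Answer: none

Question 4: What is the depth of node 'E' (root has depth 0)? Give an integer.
Path from root to E: G -> H -> E
Depth = number of edges = 2

Answer: 2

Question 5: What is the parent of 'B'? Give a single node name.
Answer: E

Derivation:
Scan adjacency: B appears as child of E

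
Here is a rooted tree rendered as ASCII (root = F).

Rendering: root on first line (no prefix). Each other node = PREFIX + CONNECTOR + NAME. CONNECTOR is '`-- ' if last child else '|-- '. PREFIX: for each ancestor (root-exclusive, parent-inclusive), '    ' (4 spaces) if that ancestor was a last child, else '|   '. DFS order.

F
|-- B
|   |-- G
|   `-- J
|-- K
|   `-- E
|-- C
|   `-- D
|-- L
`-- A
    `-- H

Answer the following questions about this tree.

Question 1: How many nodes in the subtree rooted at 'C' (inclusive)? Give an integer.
Answer: 2

Derivation:
Subtree rooted at C contains: C, D
Count = 2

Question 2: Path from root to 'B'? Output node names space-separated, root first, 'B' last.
Walk down from root: F -> B

Answer: F B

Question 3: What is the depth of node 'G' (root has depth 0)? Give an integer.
Path from root to G: F -> B -> G
Depth = number of edges = 2

Answer: 2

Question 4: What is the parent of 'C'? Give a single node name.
Scan adjacency: C appears as child of F

Answer: F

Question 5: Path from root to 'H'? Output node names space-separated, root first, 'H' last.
Answer: F A H

Derivation:
Walk down from root: F -> A -> H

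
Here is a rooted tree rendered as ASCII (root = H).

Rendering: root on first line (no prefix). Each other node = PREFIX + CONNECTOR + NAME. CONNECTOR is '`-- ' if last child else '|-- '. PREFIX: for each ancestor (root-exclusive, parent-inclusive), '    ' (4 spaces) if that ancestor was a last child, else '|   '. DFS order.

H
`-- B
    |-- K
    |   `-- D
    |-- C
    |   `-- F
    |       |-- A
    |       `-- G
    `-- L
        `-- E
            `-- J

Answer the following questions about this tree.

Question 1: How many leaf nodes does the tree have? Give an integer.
Answer: 4

Derivation:
Leaves (nodes with no children): A, D, G, J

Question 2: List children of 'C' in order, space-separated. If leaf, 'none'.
Answer: F

Derivation:
Node C's children (from adjacency): F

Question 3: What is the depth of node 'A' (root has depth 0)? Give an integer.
Answer: 4

Derivation:
Path from root to A: H -> B -> C -> F -> A
Depth = number of edges = 4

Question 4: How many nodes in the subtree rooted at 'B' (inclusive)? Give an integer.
Subtree rooted at B contains: A, B, C, D, E, F, G, J, K, L
Count = 10

Answer: 10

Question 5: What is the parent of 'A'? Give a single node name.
Scan adjacency: A appears as child of F

Answer: F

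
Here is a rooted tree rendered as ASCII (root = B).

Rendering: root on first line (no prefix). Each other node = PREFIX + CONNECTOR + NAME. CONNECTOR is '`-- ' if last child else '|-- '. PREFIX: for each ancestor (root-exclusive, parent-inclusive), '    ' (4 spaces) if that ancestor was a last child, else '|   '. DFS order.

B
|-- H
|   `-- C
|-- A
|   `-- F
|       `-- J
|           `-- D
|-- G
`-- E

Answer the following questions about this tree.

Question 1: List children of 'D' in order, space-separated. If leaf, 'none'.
Answer: none

Derivation:
Node D's children (from adjacency): (leaf)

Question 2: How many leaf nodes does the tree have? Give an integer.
Leaves (nodes with no children): C, D, E, G

Answer: 4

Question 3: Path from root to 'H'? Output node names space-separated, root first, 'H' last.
Answer: B H

Derivation:
Walk down from root: B -> H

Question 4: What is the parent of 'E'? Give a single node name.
Answer: B

Derivation:
Scan adjacency: E appears as child of B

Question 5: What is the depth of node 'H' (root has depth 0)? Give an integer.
Answer: 1

Derivation:
Path from root to H: B -> H
Depth = number of edges = 1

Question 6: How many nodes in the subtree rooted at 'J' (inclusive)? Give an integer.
Answer: 2

Derivation:
Subtree rooted at J contains: D, J
Count = 2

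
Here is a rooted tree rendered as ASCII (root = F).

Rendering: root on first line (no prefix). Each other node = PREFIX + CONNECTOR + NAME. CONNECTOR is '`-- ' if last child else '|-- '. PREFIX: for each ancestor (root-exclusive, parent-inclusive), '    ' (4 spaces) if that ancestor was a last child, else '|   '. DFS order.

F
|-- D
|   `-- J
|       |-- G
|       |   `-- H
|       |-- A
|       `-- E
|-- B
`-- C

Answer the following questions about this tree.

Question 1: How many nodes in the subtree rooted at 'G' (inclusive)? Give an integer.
Subtree rooted at G contains: G, H
Count = 2

Answer: 2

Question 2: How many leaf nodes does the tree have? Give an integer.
Leaves (nodes with no children): A, B, C, E, H

Answer: 5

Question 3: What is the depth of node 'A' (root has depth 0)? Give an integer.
Answer: 3

Derivation:
Path from root to A: F -> D -> J -> A
Depth = number of edges = 3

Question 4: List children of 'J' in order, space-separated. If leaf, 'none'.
Node J's children (from adjacency): G, A, E

Answer: G A E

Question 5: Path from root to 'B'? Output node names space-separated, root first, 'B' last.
Walk down from root: F -> B

Answer: F B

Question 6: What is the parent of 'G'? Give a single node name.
Answer: J

Derivation:
Scan adjacency: G appears as child of J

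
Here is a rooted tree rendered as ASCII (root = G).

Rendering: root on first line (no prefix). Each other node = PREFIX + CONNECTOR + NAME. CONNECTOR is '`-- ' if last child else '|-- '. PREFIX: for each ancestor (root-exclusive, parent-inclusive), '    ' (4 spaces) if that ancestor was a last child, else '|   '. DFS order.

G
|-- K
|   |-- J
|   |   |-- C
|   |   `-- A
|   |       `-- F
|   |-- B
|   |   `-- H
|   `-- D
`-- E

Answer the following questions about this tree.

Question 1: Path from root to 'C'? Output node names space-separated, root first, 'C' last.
Answer: G K J C

Derivation:
Walk down from root: G -> K -> J -> C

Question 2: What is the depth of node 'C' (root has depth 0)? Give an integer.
Path from root to C: G -> K -> J -> C
Depth = number of edges = 3

Answer: 3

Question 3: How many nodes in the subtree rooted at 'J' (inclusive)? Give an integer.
Answer: 4

Derivation:
Subtree rooted at J contains: A, C, F, J
Count = 4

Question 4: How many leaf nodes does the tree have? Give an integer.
Answer: 5

Derivation:
Leaves (nodes with no children): C, D, E, F, H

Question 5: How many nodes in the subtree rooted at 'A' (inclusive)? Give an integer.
Answer: 2

Derivation:
Subtree rooted at A contains: A, F
Count = 2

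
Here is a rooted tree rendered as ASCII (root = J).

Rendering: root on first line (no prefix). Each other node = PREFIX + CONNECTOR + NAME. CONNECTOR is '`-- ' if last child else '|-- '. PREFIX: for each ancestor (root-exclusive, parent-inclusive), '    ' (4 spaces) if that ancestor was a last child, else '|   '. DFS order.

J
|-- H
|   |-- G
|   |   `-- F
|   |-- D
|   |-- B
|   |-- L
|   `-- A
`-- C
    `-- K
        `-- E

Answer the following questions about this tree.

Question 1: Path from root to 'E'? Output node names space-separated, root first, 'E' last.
Answer: J C K E

Derivation:
Walk down from root: J -> C -> K -> E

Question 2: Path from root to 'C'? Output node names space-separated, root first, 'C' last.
Answer: J C

Derivation:
Walk down from root: J -> C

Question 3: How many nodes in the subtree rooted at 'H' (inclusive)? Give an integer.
Subtree rooted at H contains: A, B, D, F, G, H, L
Count = 7

Answer: 7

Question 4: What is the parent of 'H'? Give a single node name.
Answer: J

Derivation:
Scan adjacency: H appears as child of J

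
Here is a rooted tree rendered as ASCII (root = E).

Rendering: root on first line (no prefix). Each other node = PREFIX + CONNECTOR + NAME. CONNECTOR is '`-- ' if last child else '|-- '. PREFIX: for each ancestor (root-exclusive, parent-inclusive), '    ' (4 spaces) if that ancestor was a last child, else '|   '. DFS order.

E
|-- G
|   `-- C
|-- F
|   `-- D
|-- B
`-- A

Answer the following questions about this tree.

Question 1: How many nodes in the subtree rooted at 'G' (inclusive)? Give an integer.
Subtree rooted at G contains: C, G
Count = 2

Answer: 2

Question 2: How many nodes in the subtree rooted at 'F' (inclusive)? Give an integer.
Answer: 2

Derivation:
Subtree rooted at F contains: D, F
Count = 2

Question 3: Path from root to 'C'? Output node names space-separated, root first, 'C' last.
Walk down from root: E -> G -> C

Answer: E G C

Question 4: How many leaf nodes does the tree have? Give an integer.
Answer: 4

Derivation:
Leaves (nodes with no children): A, B, C, D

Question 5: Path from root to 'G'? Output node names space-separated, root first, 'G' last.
Walk down from root: E -> G

Answer: E G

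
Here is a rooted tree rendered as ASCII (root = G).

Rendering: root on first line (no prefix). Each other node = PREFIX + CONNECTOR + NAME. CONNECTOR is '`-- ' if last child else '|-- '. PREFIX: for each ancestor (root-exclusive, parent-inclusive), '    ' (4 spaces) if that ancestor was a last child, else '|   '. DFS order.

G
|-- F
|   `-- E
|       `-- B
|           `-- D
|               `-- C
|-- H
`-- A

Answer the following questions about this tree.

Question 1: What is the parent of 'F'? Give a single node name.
Scan adjacency: F appears as child of G

Answer: G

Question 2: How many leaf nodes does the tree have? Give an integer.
Leaves (nodes with no children): A, C, H

Answer: 3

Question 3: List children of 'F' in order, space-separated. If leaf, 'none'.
Answer: E

Derivation:
Node F's children (from adjacency): E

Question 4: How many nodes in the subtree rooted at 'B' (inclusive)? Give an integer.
Answer: 3

Derivation:
Subtree rooted at B contains: B, C, D
Count = 3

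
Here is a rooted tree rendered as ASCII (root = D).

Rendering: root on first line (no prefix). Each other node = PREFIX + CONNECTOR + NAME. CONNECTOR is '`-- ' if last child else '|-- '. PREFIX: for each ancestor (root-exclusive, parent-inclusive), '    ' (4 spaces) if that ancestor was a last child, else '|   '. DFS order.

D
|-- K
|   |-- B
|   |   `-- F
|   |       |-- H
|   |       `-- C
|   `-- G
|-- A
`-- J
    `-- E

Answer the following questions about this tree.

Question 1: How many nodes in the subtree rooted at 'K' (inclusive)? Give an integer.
Answer: 6

Derivation:
Subtree rooted at K contains: B, C, F, G, H, K
Count = 6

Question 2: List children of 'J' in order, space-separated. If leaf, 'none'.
Answer: E

Derivation:
Node J's children (from adjacency): E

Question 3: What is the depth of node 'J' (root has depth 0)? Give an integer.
Answer: 1

Derivation:
Path from root to J: D -> J
Depth = number of edges = 1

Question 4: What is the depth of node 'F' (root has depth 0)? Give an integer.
Answer: 3

Derivation:
Path from root to F: D -> K -> B -> F
Depth = number of edges = 3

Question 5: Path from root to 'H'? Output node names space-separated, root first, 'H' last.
Answer: D K B F H

Derivation:
Walk down from root: D -> K -> B -> F -> H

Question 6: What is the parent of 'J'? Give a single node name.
Answer: D

Derivation:
Scan adjacency: J appears as child of D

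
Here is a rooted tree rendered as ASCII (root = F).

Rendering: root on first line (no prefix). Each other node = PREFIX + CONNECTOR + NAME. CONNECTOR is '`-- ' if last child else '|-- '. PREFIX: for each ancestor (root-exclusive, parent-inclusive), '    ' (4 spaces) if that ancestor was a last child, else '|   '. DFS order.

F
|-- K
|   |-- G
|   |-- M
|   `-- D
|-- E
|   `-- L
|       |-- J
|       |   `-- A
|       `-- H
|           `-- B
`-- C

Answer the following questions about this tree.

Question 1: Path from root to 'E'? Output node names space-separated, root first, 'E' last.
Walk down from root: F -> E

Answer: F E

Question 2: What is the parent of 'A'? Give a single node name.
Scan adjacency: A appears as child of J

Answer: J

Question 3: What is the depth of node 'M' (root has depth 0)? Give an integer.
Answer: 2

Derivation:
Path from root to M: F -> K -> M
Depth = number of edges = 2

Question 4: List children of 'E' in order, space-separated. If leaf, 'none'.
Answer: L

Derivation:
Node E's children (from adjacency): L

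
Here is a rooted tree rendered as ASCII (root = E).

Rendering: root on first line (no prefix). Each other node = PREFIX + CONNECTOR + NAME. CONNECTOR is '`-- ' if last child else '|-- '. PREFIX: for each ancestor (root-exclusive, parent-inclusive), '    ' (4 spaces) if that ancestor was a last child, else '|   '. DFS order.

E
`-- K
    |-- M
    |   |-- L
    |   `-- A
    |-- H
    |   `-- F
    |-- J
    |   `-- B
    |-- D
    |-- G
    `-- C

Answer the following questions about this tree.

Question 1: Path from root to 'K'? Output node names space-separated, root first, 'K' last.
Walk down from root: E -> K

Answer: E K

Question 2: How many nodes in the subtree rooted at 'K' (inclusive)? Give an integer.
Subtree rooted at K contains: A, B, C, D, F, G, H, J, K, L, M
Count = 11

Answer: 11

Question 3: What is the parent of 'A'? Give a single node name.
Scan adjacency: A appears as child of M

Answer: M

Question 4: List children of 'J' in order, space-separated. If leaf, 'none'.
Node J's children (from adjacency): B

Answer: B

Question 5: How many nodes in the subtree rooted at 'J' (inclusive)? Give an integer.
Subtree rooted at J contains: B, J
Count = 2

Answer: 2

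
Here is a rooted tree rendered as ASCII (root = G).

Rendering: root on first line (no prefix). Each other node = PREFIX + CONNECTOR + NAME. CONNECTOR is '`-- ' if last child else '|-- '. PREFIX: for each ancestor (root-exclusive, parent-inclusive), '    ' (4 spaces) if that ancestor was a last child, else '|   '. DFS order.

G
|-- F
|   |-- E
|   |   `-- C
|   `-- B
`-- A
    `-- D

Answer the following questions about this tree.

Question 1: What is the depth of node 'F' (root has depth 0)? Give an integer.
Path from root to F: G -> F
Depth = number of edges = 1

Answer: 1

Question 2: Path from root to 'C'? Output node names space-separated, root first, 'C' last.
Answer: G F E C

Derivation:
Walk down from root: G -> F -> E -> C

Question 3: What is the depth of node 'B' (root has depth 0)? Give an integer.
Answer: 2

Derivation:
Path from root to B: G -> F -> B
Depth = number of edges = 2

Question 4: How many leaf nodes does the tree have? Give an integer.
Leaves (nodes with no children): B, C, D

Answer: 3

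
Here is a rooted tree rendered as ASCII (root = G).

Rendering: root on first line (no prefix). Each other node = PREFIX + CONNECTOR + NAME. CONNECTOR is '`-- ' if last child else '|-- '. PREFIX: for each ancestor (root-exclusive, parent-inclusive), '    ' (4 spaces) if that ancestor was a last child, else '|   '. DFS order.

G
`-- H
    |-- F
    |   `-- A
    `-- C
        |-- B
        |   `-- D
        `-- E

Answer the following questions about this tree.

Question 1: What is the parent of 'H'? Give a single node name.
Answer: G

Derivation:
Scan adjacency: H appears as child of G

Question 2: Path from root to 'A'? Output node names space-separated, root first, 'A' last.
Walk down from root: G -> H -> F -> A

Answer: G H F A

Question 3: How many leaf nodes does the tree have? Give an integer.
Answer: 3

Derivation:
Leaves (nodes with no children): A, D, E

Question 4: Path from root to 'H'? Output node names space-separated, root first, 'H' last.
Answer: G H

Derivation:
Walk down from root: G -> H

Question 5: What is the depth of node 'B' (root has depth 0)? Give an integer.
Answer: 3

Derivation:
Path from root to B: G -> H -> C -> B
Depth = number of edges = 3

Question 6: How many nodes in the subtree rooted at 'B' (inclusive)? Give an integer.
Subtree rooted at B contains: B, D
Count = 2

Answer: 2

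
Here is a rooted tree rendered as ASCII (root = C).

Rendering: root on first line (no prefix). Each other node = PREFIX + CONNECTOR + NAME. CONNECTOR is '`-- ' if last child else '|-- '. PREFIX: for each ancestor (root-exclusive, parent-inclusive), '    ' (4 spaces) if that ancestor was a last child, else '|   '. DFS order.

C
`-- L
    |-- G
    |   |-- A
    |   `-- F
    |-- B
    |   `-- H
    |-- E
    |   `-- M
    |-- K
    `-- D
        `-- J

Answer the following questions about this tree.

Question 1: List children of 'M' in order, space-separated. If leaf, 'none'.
Node M's children (from adjacency): (leaf)

Answer: none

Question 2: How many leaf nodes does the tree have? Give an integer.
Answer: 6

Derivation:
Leaves (nodes with no children): A, F, H, J, K, M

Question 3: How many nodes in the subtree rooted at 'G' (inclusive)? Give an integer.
Answer: 3

Derivation:
Subtree rooted at G contains: A, F, G
Count = 3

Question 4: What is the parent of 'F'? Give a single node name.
Answer: G

Derivation:
Scan adjacency: F appears as child of G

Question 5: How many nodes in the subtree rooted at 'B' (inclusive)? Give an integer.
Answer: 2

Derivation:
Subtree rooted at B contains: B, H
Count = 2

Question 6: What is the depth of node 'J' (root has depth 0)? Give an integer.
Answer: 3

Derivation:
Path from root to J: C -> L -> D -> J
Depth = number of edges = 3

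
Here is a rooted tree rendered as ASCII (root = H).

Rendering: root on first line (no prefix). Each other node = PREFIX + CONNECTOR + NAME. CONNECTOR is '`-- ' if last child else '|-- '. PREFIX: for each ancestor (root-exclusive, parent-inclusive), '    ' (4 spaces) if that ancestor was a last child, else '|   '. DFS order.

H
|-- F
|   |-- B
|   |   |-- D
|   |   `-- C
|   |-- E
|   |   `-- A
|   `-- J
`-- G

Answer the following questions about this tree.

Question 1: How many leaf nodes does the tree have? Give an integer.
Leaves (nodes with no children): A, C, D, G, J

Answer: 5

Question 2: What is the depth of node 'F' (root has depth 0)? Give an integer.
Path from root to F: H -> F
Depth = number of edges = 1

Answer: 1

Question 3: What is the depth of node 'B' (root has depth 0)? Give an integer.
Answer: 2

Derivation:
Path from root to B: H -> F -> B
Depth = number of edges = 2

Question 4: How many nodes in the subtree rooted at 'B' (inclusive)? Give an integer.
Subtree rooted at B contains: B, C, D
Count = 3

Answer: 3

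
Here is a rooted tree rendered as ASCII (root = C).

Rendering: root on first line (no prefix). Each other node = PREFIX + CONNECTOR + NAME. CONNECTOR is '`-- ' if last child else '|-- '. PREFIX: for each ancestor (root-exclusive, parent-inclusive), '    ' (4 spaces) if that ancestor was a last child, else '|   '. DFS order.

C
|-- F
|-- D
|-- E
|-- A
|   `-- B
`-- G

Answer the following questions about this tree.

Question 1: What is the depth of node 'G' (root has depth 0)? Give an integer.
Answer: 1

Derivation:
Path from root to G: C -> G
Depth = number of edges = 1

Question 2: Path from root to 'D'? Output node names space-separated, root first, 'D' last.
Walk down from root: C -> D

Answer: C D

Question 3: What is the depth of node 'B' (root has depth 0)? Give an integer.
Answer: 2

Derivation:
Path from root to B: C -> A -> B
Depth = number of edges = 2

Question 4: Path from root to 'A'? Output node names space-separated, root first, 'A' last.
Walk down from root: C -> A

Answer: C A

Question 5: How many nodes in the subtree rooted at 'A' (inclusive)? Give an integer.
Answer: 2

Derivation:
Subtree rooted at A contains: A, B
Count = 2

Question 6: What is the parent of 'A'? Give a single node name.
Answer: C

Derivation:
Scan adjacency: A appears as child of C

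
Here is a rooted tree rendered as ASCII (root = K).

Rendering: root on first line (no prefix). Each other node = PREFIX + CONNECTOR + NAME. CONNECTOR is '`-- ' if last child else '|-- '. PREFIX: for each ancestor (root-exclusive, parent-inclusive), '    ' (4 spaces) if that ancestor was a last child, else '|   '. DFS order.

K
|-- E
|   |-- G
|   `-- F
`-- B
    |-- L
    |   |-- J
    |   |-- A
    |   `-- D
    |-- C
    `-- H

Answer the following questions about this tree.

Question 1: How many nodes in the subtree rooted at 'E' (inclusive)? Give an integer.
Answer: 3

Derivation:
Subtree rooted at E contains: E, F, G
Count = 3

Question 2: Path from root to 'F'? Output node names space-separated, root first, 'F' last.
Walk down from root: K -> E -> F

Answer: K E F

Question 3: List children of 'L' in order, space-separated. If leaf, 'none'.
Node L's children (from adjacency): J, A, D

Answer: J A D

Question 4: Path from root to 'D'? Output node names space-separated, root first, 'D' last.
Walk down from root: K -> B -> L -> D

Answer: K B L D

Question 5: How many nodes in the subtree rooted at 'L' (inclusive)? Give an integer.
Subtree rooted at L contains: A, D, J, L
Count = 4

Answer: 4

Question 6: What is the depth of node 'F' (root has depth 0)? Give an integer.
Answer: 2

Derivation:
Path from root to F: K -> E -> F
Depth = number of edges = 2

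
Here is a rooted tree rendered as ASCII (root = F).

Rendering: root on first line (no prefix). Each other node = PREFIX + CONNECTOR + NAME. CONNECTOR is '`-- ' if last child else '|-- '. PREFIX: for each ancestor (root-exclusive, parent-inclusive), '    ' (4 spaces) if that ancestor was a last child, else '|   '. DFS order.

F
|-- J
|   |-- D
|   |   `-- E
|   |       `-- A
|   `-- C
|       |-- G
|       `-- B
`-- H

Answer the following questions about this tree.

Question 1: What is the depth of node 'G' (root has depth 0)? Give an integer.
Path from root to G: F -> J -> C -> G
Depth = number of edges = 3

Answer: 3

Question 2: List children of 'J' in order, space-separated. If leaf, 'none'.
Node J's children (from adjacency): D, C

Answer: D C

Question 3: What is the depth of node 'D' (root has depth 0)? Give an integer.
Path from root to D: F -> J -> D
Depth = number of edges = 2

Answer: 2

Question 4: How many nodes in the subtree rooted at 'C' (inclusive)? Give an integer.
Answer: 3

Derivation:
Subtree rooted at C contains: B, C, G
Count = 3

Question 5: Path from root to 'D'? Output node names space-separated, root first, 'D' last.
Walk down from root: F -> J -> D

Answer: F J D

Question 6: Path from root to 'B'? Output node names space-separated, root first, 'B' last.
Walk down from root: F -> J -> C -> B

Answer: F J C B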